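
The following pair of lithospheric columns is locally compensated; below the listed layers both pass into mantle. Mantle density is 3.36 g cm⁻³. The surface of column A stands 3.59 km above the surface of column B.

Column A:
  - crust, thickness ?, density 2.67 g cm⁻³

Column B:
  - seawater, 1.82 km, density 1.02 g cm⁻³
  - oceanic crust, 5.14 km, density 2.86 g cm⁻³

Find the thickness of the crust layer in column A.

27.4 km

Take the compensation level at the base of the deeper column (depth z_c below the surface of column A) and equate Σ ρ_i t_i down to z_c; mantle fills any gap and the z_c terms cancel.
Column A: x×2.67 + (z_c − 0 − x)×3.36
Column B: 3.59×0 + 1.82×1.02 + 5.14×2.86 + (z_c − 3.59 − 6.96)×3.36
The z_c×3.36 term appears on both sides and cancels. Collect the known terms of each column as K = Σ(ρt)_known − 3.36 × (depth of known layers): K_A = 0 − 3.36×0 = 0; K_B = 16.5568 − 3.36×(3.59 + 6.96) = −18.8912.
Balance: K_A − x×(3.36 − 2.67) = K_B, so x = (K_A − K_B)/(3.36 − 2.67) = 18.8912/0.69 = 27.4 km.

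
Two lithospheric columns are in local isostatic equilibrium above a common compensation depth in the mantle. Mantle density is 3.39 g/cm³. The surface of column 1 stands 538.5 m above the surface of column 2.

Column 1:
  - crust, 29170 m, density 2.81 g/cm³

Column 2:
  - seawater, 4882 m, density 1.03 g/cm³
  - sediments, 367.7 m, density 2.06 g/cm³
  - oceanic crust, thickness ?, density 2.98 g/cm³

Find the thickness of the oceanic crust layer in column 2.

7520 m

Take the compensation level at the base of the deeper column (depth z_c below the surface of column 1) and equate Σ ρ_i t_i down to z_c; mantle fills any gap and the z_c terms cancel.
Column 1: 29170×2.81 + (z_c − 29170)×3.39
Column 2: 538.5×0 + 4882×1.03 + 367.7×2.06 + x×2.98 + (z_c − 538.5 − 5249.7 − x)×3.39
The z_c×3.39 term appears on both sides and cancels. Collect the known terms of each column as K = Σ(ρt)_known − 3.39 × (depth of known layers): K_1 = 81967.7 − 3.39×29170 = −16918.6; K_2 = 5785.922 − 3.39×(538.5 + 5249.7) = −13836.076.
Balance: K_1 = K_2 − x×(3.39 − 2.98), so x = (K_2 − K_1)/(3.39 − 2.98) = 3082.52/0.41 = 7520 m.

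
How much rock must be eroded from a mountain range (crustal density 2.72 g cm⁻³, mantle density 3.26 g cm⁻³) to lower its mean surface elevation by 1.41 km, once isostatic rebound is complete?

Net drop Δ = e − u = e − e ρ_c/ρ_m = e (ρ_m − ρ_c)/ρ_m.
e = Δ ρ_m/(ρ_m − ρ_c) = 1.41 km × 3.26/0.54 = 8.51 km.

8.51 km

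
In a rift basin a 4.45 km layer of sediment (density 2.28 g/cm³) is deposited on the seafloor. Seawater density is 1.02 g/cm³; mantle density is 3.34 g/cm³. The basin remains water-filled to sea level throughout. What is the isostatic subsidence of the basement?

Submarine loading: the sediment displaces seawater, and the subsidence is in turn flooded, so s (ρ_m − ρ_w) = t (ρ_sed − ρ_w).
s = 4.45 km × (2.28 − 1.02) / (3.34 − 1.02) = 2.42 km.

2.42 km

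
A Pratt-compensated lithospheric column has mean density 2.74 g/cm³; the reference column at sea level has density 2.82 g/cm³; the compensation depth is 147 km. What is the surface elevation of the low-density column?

ρ_ref D = ρ (D + h) → h = D (ρ_ref − ρ)/ρ.
h = 147 km × (2.82 − 2.74)/2.74 = 4.29 km.

4.29 km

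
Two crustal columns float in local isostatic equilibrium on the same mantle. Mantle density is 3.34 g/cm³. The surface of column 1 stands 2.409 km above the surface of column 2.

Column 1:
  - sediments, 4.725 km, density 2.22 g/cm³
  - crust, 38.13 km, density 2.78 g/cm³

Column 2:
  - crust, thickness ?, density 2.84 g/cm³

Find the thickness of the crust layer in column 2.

37.2 km

Take the compensation level at the base of the deeper column (depth z_c below the surface of column 1) and equate Σ ρ_i t_i down to z_c; mantle fills any gap and the z_c terms cancel.
Column 1: 4.725×2.22 + 38.13×2.78 + (z_c − 42.855)×3.34
Column 2: 2.409×0 + x×2.84 + (z_c − 2.409 − 0 − x)×3.34
The z_c×3.34 term appears on both sides and cancels. Collect the known terms of each column as K = Σ(ρt)_known − 3.34 × (depth of known layers): K_1 = 116.4909 − 3.34×42.855 = −26.6448; K_2 = 0 − 3.34×(2.409 + 0) = −8.04606.
Balance: K_1 = K_2 − x×(3.34 − 2.84), so x = (K_2 − K_1)/(3.34 − 2.84) = 18.5987/0.5 = 37.2 km.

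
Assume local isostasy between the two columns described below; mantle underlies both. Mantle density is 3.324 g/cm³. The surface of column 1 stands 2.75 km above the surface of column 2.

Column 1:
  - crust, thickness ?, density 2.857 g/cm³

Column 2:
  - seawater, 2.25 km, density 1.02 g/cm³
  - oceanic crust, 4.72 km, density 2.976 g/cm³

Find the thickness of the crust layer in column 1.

34.2 km

Take the compensation level at the base of the deeper column (depth z_c below the surface of column 1) and equate Σ ρ_i t_i down to z_c; mantle fills any gap and the z_c terms cancel.
Column 1: x×2.857 + (z_c − 0 − x)×3.324
Column 2: 2.75×0 + 2.25×1.02 + 4.72×2.976 + (z_c − 2.75 − 6.97)×3.324
The z_c×3.324 term appears on both sides and cancels. Collect the known terms of each column as K = Σ(ρt)_known − 3.324 × (depth of known layers): K_1 = 0 − 3.324×0 = 0; K_2 = 16.34172 − 3.324×(2.75 + 6.97) = −15.96756.
Balance: K_1 − x×(3.324 − 2.857) = K_2, so x = (K_1 − K_2)/(3.324 − 2.857) = 15.9676/0.467 = 34.2 km.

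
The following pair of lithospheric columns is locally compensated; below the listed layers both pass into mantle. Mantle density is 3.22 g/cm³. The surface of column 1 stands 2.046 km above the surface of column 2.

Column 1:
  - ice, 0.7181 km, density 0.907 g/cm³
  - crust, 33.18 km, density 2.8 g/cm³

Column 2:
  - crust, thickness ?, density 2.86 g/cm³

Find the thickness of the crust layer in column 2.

25 km

Take the compensation level at the base of the deeper column (depth z_c below the surface of column 1) and equate Σ ρ_i t_i down to z_c; mantle fills any gap and the z_c terms cancel.
Column 1: 0.7181×0.907 + 33.18×2.8 + (z_c − 33.8981)×3.22
Column 2: 2.046×0 + x×2.86 + (z_c − 2.046 − 0 − x)×3.22
The z_c×3.22 term appears on both sides and cancels. Collect the known terms of each column as K = Σ(ρt)_known − 3.22 × (depth of known layers): K_1 = 93.5553167 − 3.22×33.8981 = −15.5965653; K_2 = 0 − 3.22×(2.046 + 0) = −6.58812.
Balance: K_1 = K_2 − x×(3.22 − 2.86), so x = (K_2 − K_1)/(3.22 − 2.86) = 9.00845/0.36 = 25 km.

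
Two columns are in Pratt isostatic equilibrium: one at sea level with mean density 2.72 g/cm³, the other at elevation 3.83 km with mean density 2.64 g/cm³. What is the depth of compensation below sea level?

ρ_ref D = ρ (D + h) → D (ρ_ref − ρ) = ρ h.
D = ρ h/(ρ_ref − ρ) = 2.64 × 3.83 km/(2.72 − 2.64) = 126 km.

126 km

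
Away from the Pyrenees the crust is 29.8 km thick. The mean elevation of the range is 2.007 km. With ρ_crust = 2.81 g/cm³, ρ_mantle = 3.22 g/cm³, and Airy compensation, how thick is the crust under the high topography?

45.6 km

Root depth r = h ρ_c / (ρ_m − ρ_c) = 2.007 km × 2.81 / 0.41 = 13.76 km.
Total thickness = T + h + r = 29.8 km + 2.007 km + 13.76 km = 45.6 km.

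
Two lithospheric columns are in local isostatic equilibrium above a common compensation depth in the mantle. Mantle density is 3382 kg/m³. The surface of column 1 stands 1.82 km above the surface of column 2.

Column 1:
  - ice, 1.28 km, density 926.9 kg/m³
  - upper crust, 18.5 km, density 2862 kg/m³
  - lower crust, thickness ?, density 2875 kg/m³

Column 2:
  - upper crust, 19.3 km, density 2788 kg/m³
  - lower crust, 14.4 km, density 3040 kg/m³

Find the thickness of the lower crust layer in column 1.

Take the compensation level at the base of the deeper column (depth z_c below the surface of column 1) and equate Σ ρ_i t_i down to z_c; mantle fills any gap and the z_c terms cancel.
Column 1: 1.28×926.9 + 18.5×2862 + x×2875 + (z_c − 19.78 − x)×3382
Column 2: 1.82×0 + 19.3×2788 + 14.4×3040 + (z_c − 1.82 − 33.7)×3382
The z_c×3382 term appears on both sides and cancels. Collect the known terms of each column as K = Σ(ρt)_known − 3382 × (depth of known layers): K_1 = 54133.432 − 3382×19.78 = −12762.528; K_2 = 97584.4 − 3382×(1.82 + 33.7) = −22544.24.
Balance: K_1 − x×(3382 − 2875) = K_2, so x = (K_1 − K_2)/(3382 − 2875) = 9781.71/507 = 19.3 km.

19.3 km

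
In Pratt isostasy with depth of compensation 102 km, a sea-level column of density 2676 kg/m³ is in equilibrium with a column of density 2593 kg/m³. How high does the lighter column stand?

ρ_ref D = ρ (D + h) → h = D (ρ_ref − ρ)/ρ.
h = 102 km × (2676 − 2593)/2593 = 3.26 km.

3.26 km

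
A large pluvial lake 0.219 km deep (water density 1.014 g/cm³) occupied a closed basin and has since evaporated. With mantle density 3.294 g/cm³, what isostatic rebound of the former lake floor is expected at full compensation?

0.0674 km

u = d ρ_w/ρ_m = 0.219 km × 1.014/3.294 = 0.0674 km.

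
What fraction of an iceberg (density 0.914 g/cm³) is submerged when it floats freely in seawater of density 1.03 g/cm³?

Submerged fraction = ρ_obj/ρ_fluid = 0.914/1.03 = 88.7%.

88.7%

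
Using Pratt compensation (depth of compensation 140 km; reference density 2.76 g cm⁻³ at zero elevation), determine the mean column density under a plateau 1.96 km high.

Pratt balance: ρ_ref D = ρ (D + h).
ρ = ρ_ref D/(D + h) = 2.76 × 140 km/(140 km + 1.96 km) = 2.72 g cm⁻³.

2.72 g cm⁻³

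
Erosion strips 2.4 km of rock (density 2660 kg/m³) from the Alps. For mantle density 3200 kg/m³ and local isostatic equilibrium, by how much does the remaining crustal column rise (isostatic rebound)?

Unloading: uplift u = e ρ_c/ρ_m = 2.4 km × 2660/3200 = 2 km.

2 km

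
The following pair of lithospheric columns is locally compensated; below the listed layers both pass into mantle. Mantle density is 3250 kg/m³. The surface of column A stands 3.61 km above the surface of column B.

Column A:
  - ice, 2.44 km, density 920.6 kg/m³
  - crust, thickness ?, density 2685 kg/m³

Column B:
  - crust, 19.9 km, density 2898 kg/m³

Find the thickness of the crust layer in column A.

23.1 km

Take the compensation level at the base of the deeper column (depth z_c below the surface of column A) and equate Σ ρ_i t_i down to z_c; mantle fills any gap and the z_c terms cancel.
Column A: 2.44×920.6 + x×2685 + (z_c − 2.44 − x)×3250
Column B: 3.61×0 + 19.9×2898 + (z_c − 3.61 − 19.9)×3250
The z_c×3250 term appears on both sides and cancels. Collect the known terms of each column as K = Σ(ρt)_known − 3250 × (depth of known layers): K_A = 2246.264 − 3250×2.44 = −5683.736; K_B = 57670.2 − 3250×(3.61 + 19.9) = −18737.3.
Balance: K_A − x×(3250 − 2685) = K_B, so x = (K_A − K_B)/(3250 − 2685) = 13053.6/565 = 23.1 km.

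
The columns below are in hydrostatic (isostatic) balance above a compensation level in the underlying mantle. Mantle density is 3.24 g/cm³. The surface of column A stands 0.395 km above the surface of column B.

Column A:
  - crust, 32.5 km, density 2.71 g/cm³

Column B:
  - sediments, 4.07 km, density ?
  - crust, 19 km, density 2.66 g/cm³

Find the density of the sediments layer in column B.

2.03 g/cm³

Take the compensation level at the base of the deeper column (depth z_c below the surface of column A) and equate Σ ρ_i t_i down to z_c; mantle fills any gap and the z_c terms cancel.
Column A: 32.5×2.71 + (z_c − 32.5)×3.24
Column B: 0.395×0 + 4.07×ρ + 19×2.66 + (z_c − 0.395 − 23.07)×3.24
The z_c×3.24 term appears on both sides and cancels. Collect the known terms of each column as K = Σ(ρt)_known − 3.24 × (depth of known layers): K_A = 88.075 − 3.24×32.5 = −17.225; K_B = 50.54 − 3.24×(0.395 + 23.07) = −25.4866.
Balance: K_A = K_B + 4.07×ρ, so ρ = (K_A − K_B)/4.07 = 8.2616/4.07 = 2.03 g/cm³.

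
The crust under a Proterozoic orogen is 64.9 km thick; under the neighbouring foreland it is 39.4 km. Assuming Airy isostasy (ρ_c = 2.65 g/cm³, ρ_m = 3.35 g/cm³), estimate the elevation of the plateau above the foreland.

5.33 km

Excess crust Δ = 64.9 km − 39.4 km = 25.5 km, split between elevation h and root r with h + r = Δ.
Airy balance ρ_c h = (ρ_m − ρ_c) r gives r = h ρ_c/(ρ_m − ρ_c), so h (1 + ρ_c/(ρ_m − ρ_c)) = Δ, i.e. h = Δ (ρ_m − ρ_c)/ρ_m.
h = 25.5 km × 0.7/3.35 = 5.33 km.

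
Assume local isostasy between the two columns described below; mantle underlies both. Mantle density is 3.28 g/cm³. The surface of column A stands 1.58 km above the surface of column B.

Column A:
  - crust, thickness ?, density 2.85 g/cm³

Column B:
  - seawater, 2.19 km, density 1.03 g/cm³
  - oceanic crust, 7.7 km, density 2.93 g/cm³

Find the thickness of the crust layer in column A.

Take the compensation level at the base of the deeper column (depth z_c below the surface of column A) and equate Σ ρ_i t_i down to z_c; mantle fills any gap and the z_c terms cancel.
Column A: x×2.85 + (z_c − 0 − x)×3.28
Column B: 1.58×0 + 2.19×1.03 + 7.7×2.93 + (z_c − 1.58 − 9.89)×3.28
The z_c×3.28 term appears on both sides and cancels. Collect the known terms of each column as K = Σ(ρt)_known − 3.28 × (depth of known layers): K_A = 0 − 3.28×0 = 0; K_B = 24.8167 − 3.28×(1.58 + 9.89) = −12.8049.
Balance: K_A − x×(3.28 − 2.85) = K_B, so x = (K_A − K_B)/(3.28 − 2.85) = 12.8049/0.43 = 29.8 km.

29.8 km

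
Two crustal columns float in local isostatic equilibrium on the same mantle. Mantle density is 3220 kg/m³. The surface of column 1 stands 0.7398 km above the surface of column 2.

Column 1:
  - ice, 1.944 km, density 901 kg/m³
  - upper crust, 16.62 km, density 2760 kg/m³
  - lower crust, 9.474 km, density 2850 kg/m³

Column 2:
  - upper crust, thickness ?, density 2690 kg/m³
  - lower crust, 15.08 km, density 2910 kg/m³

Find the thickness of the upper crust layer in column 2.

16.2 km

Take the compensation level at the base of the deeper column (depth z_c below the surface of column 1) and equate Σ ρ_i t_i down to z_c; mantle fills any gap and the z_c terms cancel.
Column 1: 1.944×901 + 16.62×2760 + 9.474×2850 + (z_c − 28.038)×3220
Column 2: 0.7398×0 + x×2690 + 15.08×2910 + (z_c − 0.7398 − 15.08 − x)×3220
The z_c×3220 term appears on both sides and cancels. Collect the known terms of each column as K = Σ(ρt)_known − 3220 × (depth of known layers): K_1 = 74623.644 − 3220×28.038 = −15658.716; K_2 = 43882.8 − 3220×(0.7398 + 15.08) = −7056.956.
Balance: K_1 = K_2 − x×(3220 − 2690), so x = (K_2 − K_1)/(3220 − 2690) = 8601.76/530 = 16.2 km.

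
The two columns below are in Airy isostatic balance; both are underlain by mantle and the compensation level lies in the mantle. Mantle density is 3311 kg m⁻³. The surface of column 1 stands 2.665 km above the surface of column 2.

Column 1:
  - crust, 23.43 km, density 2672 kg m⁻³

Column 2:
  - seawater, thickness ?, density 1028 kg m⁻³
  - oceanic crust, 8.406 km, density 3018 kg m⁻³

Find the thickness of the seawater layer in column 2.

Take the compensation level at the base of the deeper column (depth z_c below the surface of column 1) and equate Σ ρ_i t_i down to z_c; mantle fills any gap and the z_c terms cancel.
Column 1: 23.43×2672 + (z_c − 23.43)×3311
Column 2: 2.665×0 + x×1028 + 8.406×3018 + (z_c − 2.665 − 8.406 − x)×3311
The z_c×3311 term appears on both sides and cancels. Collect the known terms of each column as K = Σ(ρt)_known − 3311 × (depth of known layers): K_1 = 62604.96 − 3311×23.43 = −14971.77; K_2 = 25369.308 − 3311×(2.665 + 8.406) = −11286.773.
Balance: K_1 = K_2 − x×(3311 − 1028), so x = (K_2 − K_1)/(3311 − 1028) = 3685/2283 = 1.61 km.

1.61 km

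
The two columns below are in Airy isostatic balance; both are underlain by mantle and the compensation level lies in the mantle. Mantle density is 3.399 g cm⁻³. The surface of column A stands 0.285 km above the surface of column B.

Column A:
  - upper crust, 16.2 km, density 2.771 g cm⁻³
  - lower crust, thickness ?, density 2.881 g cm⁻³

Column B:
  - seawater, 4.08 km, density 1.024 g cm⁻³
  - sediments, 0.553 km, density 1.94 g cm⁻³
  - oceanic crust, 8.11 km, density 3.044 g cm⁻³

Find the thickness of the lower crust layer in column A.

8.05 km

Take the compensation level at the base of the deeper column (depth z_c below the surface of column A) and equate Σ ρ_i t_i down to z_c; mantle fills any gap and the z_c terms cancel.
Column A: 16.2×2.771 + x×2.881 + (z_c − 16.2 − x)×3.399
Column B: 0.285×0 + 4.08×1.024 + 0.553×1.94 + 8.11×3.044 + (z_c − 0.285 − 12.743)×3.399
The z_c×3.399 term appears on both sides and cancels. Collect the known terms of each column as K = Σ(ρt)_known − 3.399 × (depth of known layers): K_A = 44.8902 − 3.399×16.2 = −10.1736; K_B = 29.93758 − 3.399×(0.285 + 12.743) = −14.344592.
Balance: K_A − x×(3.399 − 2.881) = K_B, so x = (K_A − K_B)/(3.399 − 2.881) = 4.17099/0.518 = 8.05 km.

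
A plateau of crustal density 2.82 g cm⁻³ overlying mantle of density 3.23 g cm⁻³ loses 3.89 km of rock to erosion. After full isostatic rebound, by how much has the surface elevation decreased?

Rebound u = e ρ_c/ρ_m = 3.89 km × 2.82/3.23 = 3.396 km.
Net surface drop = e − u = 3.89 km − 3.396 km = e (ρ_m − ρ_c)/ρ_m = 0.494 km.

0.494 km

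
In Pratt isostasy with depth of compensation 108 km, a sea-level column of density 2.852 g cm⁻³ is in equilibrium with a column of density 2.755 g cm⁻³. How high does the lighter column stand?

3.8 km

ρ_ref D = ρ (D + h) → h = D (ρ_ref − ρ)/ρ.
h = 108 km × (2.852 − 2.755)/2.755 = 3.8 km.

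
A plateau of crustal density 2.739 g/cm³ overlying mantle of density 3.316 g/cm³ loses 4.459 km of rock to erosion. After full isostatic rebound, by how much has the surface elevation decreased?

Rebound u = e ρ_c/ρ_m = 4.459 km × 2.739/3.316 = 3.683 km.
Net surface drop = e − u = 4.459 km − 3.683 km = e (ρ_m − ρ_c)/ρ_m = 0.776 km.

0.776 km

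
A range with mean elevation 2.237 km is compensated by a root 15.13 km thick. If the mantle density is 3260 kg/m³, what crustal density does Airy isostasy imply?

ρ_c h = (ρ_m − ρ_c) r → ρ_c (h + r) = ρ_m r → ρ_c = ρ_m r / (h + r).
ρ_c = 3260 × 15.13 km / (2.237 km + 15.13 km) = 2840 kg/m³.

2840 kg/m³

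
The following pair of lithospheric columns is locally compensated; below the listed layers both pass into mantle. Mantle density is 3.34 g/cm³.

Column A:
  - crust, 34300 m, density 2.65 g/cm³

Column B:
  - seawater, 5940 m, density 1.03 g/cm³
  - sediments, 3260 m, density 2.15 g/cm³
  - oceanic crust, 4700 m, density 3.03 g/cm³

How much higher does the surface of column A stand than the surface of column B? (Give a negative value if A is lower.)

1380 m

For any compensation level in the mantle, the mantle terms cancel and isostasy reduces to e = (Σt_A − Σt_B) − (Σ(ρt)_A − Σ(ρt)_B) / ρ_m.
Σt_A = 34300 m; Σt_B = 13900 m; Σ(ρt)_A = 90895; Σ(ρt)_B = 27368.2 (in m·g/cm³).
e = (34300 − 13900) − (90895 − 27368.2) / 3.34 = 1380 m.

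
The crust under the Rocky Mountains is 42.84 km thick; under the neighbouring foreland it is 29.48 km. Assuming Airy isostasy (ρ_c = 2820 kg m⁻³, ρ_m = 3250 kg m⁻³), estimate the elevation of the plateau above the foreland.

1.77 km

Excess crust Δ = 42.84 km − 29.48 km = 13.36 km, split between elevation h and root r with h + r = Δ.
Airy balance ρ_c h = (ρ_m − ρ_c) r gives r = h ρ_c/(ρ_m − ρ_c), so h (1 + ρ_c/(ρ_m − ρ_c)) = Δ, i.e. h = Δ (ρ_m − ρ_c)/ρ_m.
h = 13.36 km × 430/3250 = 1.77 km.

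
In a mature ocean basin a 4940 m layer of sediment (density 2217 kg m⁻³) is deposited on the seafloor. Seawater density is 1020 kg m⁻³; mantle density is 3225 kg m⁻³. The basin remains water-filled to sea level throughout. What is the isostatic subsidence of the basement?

2680 m

Submarine loading: the sediment displaces seawater, and the subsidence is in turn flooded, so s (ρ_m − ρ_w) = t (ρ_sed − ρ_w).
s = 4940 m × (2217 − 1020) / (3225 − 1020) = 2680 m.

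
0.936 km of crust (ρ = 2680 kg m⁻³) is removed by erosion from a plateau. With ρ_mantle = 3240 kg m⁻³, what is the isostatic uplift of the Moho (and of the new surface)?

Unloading: uplift u = e ρ_c/ρ_m = 0.936 km × 2680/3240 = 0.774 km.

0.774 km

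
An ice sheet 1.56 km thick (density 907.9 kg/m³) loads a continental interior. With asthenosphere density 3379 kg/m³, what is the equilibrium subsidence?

In Airy isostatic equilibrium: the ice load ρ_ice t is balanced by mantle displaced below, ρ_m s.
s = t ρ_ice / ρ_m = 1.56 km × 907.9/3379 = 0.419 km.

0.419 km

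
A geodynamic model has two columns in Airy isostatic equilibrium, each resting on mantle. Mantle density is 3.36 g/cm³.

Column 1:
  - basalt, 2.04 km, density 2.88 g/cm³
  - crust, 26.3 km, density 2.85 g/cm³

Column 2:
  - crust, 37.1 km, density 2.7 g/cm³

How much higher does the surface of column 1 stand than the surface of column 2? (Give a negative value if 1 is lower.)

−3 km

For any compensation level in the mantle, the mantle terms cancel and isostasy reduces to e = (Σt_1 − Σt_2) − (Σ(ρt)_1 − Σ(ρt)_2) / ρ_m.
Σt_1 = 28.34 km; Σt_2 = 37.1 km; Σ(ρt)_1 = 80.8302; Σ(ρt)_2 = 100.17 (in km·g/cm³).
e = (28.34 − 37.1) − (80.8302 − 100.17) / 3.36 = −3 km.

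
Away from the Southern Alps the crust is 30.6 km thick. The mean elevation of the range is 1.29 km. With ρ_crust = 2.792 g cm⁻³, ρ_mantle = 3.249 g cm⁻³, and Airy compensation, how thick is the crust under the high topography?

39.8 km

Root depth r = h ρ_c / (ρ_m − ρ_c) = 1.29 km × 2.792 / 0.457 = 7.881 km.
Total thickness = T + h + r = 30.6 km + 1.29 km + 7.881 km = 39.8 km.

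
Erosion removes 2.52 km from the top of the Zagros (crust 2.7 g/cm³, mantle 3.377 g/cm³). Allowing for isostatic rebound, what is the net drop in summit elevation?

Rebound u = e ρ_c/ρ_m = 2.52 km × 2.7/3.377 = 2.015 km.
Net surface drop = e − u = 2.52 km − 2.015 km = e (ρ_m − ρ_c)/ρ_m = 0.505 km.

0.505 km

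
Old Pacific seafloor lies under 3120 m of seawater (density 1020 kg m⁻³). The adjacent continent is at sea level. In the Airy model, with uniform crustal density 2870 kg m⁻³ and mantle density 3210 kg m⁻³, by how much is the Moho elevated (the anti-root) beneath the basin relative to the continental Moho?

17000 m

Isostatic balance requires: replacing crust with seawater at the top is compensated by replacing crust with mantle at the base: d (ρ_c − ρ_w) = a (ρ_m − ρ_c).
a = d (ρ_c − ρ_w)/(ρ_m − ρ_c) = 3120 m × 1850/340 = 17000 m.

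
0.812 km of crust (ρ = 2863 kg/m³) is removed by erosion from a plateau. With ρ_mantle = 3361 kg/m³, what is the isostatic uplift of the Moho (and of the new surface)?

Unloading: uplift u = e ρ_c/ρ_m = 0.812 km × 2863/3361 = 0.692 km.

0.692 km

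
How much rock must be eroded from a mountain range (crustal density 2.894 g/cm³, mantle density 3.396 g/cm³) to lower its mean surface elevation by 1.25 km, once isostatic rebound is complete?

Net drop Δ = e − u = e − e ρ_c/ρ_m = e (ρ_m − ρ_c)/ρ_m.
e = Δ ρ_m/(ρ_m − ρ_c) = 1.25 km × 3.396/0.502 = 8.46 km.

8.46 km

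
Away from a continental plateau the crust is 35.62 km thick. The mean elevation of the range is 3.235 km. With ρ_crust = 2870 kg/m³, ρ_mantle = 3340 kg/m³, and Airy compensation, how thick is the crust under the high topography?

58.6 km

Root depth r = h ρ_c / (ρ_m − ρ_c) = 3.235 km × 2870 / 470 = 19.75 km.
Total thickness = T + h + r = 35.62 km + 3.235 km + 19.75 km = 58.6 km.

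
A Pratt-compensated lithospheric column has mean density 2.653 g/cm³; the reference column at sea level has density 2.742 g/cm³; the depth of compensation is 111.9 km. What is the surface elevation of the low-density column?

3.75 km

ρ_ref D = ρ (D + h) → h = D (ρ_ref − ρ)/ρ.
h = 111.9 km × (2.742 − 2.653)/2.653 = 3.75 km.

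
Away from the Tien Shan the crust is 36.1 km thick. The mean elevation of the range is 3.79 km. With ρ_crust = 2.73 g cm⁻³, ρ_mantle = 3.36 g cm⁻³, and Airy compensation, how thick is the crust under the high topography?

Root depth r = h ρ_c / (ρ_m − ρ_c) = 3.79 km × 2.73 / 0.63 = 16.42 km.
Total thickness = T + h + r = 36.1 km + 3.79 km + 16.42 km = 56.3 km.

56.3 km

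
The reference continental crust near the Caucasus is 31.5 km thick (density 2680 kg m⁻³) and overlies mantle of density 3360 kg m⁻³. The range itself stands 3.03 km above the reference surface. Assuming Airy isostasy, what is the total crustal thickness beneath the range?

46.5 km

Root depth r = h ρ_c / (ρ_m − ρ_c) = 3.03 km × 2680 / 680 = 11.94 km.
Total thickness = T + h + r = 31.5 km + 3.03 km + 11.94 km = 46.5 km.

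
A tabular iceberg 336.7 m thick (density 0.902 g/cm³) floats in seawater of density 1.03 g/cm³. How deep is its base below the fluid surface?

295 m

Draft d = t ρ_obj/ρ_fluid = 336.7 m × 0.902/1.03 = 295 m.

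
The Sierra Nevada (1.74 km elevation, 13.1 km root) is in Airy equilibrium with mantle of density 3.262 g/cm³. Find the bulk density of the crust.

ρ_c h = (ρ_m − ρ_c) r → ρ_c (h + r) = ρ_m r → ρ_c = ρ_m r / (h + r).
ρ_c = 3.262 × 13.1 km / (1.74 km + 13.1 km) = 2.88 g/cm³.

2.88 g/cm³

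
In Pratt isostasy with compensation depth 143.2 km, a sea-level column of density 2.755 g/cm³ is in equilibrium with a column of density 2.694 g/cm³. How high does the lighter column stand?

3.24 km

ρ_ref D = ρ (D + h) → h = D (ρ_ref − ρ)/ρ.
h = 143.2 km × (2.755 − 2.694)/2.694 = 3.24 km.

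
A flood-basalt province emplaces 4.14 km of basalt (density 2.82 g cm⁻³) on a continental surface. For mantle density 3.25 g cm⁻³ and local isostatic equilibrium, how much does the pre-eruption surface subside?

3.59 km

Subaerial loading: s = t ρ_load / ρ_m.
s = 4.14 km × 2.82/3.25 = 3.59 km.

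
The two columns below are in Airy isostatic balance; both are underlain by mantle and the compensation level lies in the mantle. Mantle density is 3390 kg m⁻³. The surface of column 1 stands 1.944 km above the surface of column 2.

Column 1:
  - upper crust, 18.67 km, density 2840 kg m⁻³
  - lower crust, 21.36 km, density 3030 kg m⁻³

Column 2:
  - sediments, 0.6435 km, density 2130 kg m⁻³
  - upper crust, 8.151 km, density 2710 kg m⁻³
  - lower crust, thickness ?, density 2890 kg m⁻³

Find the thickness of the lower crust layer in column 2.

10 km

Take the compensation level at the base of the deeper column (depth z_c below the surface of column 1) and equate Σ ρ_i t_i down to z_c; mantle fills any gap and the z_c terms cancel.
Column 1: 18.67×2840 + 21.36×3030 + (z_c − 40.03)×3390
Column 2: 1.944×0 + 0.6435×2130 + 8.151×2710 + x×2890 + (z_c − 1.944 − 8.7945 − x)×3390
The z_c×3390 term appears on both sides and cancels. Collect the known terms of each column as K = Σ(ρt)_known − 3390 × (depth of known layers): K_1 = 117743.6 − 3390×40.03 = −17958.1; K_2 = 23459.865 − 3390×(1.944 + 8.7945) = −12943.65.
Balance: K_1 = K_2 − x×(3390 − 2890), so x = (K_2 − K_1)/(3390 − 2890) = 5014.45/500 = 10 km.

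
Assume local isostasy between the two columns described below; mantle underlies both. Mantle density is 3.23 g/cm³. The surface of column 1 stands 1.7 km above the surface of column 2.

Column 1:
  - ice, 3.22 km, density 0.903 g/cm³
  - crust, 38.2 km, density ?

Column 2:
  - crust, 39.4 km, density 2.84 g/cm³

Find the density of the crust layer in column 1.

2.88 g/cm³

Take the compensation level at the base of the deeper column (depth z_c below the surface of column 1) and equate Σ ρ_i t_i down to z_c; mantle fills any gap and the z_c terms cancel.
Column 1: 3.22×0.903 + 38.2×ρ + (z_c − 41.42)×3.23
Column 2: 1.7×0 + 39.4×2.84 + (z_c − 1.7 − 39.4)×3.23
The z_c×3.23 term appears on both sides and cancels. Collect the known terms of each column as K = Σ(ρt)_known − 3.23 × (depth of known layers): K_1 = 2.90766 − 3.23×41.42 = −130.87894; K_2 = 111.896 − 3.23×(1.7 + 39.4) = −20.857.
Balance: K_1 + 38.2×ρ = K_2, so ρ = (K_2 − K_1)/38.2 = 110.022/38.2 = 2.88 g/cm³.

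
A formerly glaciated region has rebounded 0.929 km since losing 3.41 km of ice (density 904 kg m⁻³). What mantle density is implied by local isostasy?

3320 kg m⁻³

ρ_m = ρ_ice t / u = 904 × 3.41 km/0.929 km = 3320 kg m⁻³.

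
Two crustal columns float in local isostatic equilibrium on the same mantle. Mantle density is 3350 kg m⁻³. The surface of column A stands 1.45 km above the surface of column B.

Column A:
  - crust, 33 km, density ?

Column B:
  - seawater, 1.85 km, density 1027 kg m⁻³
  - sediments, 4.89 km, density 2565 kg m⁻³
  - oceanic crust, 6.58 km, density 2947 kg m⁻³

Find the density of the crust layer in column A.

2880 kg m⁻³

Take the compensation level at the base of the deeper column (depth z_c below the surface of column A) and equate Σ ρ_i t_i down to z_c; mantle fills any gap and the z_c terms cancel.
Column A: 33×ρ + (z_c − 33)×3350
Column B: 1.45×0 + 1.85×1027 + 4.89×2565 + 6.58×2947 + (z_c − 1.45 − 13.32)×3350
The z_c×3350 term appears on both sides and cancels. Collect the known terms of each column as K = Σ(ρt)_known − 3350 × (depth of known layers): K_A = 0 − 3350×33 = −110550; K_B = 33834.06 − 3350×(1.45 + 13.32) = −15645.44.
Balance: K_A + 33×ρ = K_B, so ρ = (K_B − K_A)/33 = 94904.6/33 = 2880 kg m⁻³.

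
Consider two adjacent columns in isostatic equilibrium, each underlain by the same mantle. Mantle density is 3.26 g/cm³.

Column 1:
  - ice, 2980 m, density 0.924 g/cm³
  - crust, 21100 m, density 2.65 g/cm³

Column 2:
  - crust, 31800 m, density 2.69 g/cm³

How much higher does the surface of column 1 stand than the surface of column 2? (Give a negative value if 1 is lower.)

523 m

For any compensation level in the mantle, the mantle terms cancel and isostasy reduces to e = (Σt_1 − Σt_2) − (Σ(ρt)_1 − Σ(ρt)_2) / ρ_m.
Σt_1 = 24080 m; Σt_2 = 31800 m; Σ(ρt)_1 = 58668.52; Σ(ρt)_2 = 85542 (in m·g/cm³).
e = (24080 − 31800) − (58668.52 − 85542) / 3.26 = 523 m.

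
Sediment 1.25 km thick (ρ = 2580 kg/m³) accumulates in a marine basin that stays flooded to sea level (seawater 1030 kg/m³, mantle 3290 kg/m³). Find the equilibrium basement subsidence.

Submarine loading: the sediment displaces seawater, and the subsidence is in turn flooded, so s (ρ_m − ρ_w) = t (ρ_sed − ρ_w).
s = 1.25 km × (2580 − 1030) / (3290 − 1030) = 0.857 km.

0.857 km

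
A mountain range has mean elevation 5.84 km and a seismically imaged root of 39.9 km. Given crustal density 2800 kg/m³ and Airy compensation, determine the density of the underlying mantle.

Airy balance: ρ_c h = (ρ_m − ρ_c) r → ρ_m = ρ_c (1 + h/r).
ρ_m = 2800 × (1 + 5.84 km/39.9 km) = 3210 kg/m³.

3210 kg/m³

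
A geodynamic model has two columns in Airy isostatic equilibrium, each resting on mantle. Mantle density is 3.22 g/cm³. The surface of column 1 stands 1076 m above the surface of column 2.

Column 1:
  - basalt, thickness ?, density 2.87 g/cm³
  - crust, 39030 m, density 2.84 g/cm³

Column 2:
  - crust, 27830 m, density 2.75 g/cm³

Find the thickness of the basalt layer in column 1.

Take the compensation level at the base of the deeper column (depth z_c below the surface of column 1) and equate Σ ρ_i t_i down to z_c; mantle fills any gap and the z_c terms cancel.
Column 1: x×2.87 + 39030×2.84 + (z_c − 39030 − x)×3.22
Column 2: 1076×0 + 27830×2.75 + (z_c − 1076 − 27830)×3.22
The z_c×3.22 term appears on both sides and cancels. Collect the known terms of each column as K = Σ(ρt)_known − 3.22 × (depth of known layers): K_1 = 110845.2 − 3.22×39030 = −14831.4; K_2 = 76532.5 − 3.22×(1076 + 27830) = −16544.82.
Balance: K_1 − x×(3.22 − 2.87) = K_2, so x = (K_1 − K_2)/(3.22 − 2.87) = 1713.42/0.35 = 4900 m.

4900 m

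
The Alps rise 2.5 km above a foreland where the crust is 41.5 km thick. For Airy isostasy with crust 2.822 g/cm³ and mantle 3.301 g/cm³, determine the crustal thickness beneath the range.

Root depth r = h ρ_c / (ρ_m − ρ_c) = 2.5 km × 2.822 / 0.479 = 14.73 km.
Total thickness = T + h + r = 41.5 km + 2.5 km + 14.73 km = 58.7 km.

58.7 km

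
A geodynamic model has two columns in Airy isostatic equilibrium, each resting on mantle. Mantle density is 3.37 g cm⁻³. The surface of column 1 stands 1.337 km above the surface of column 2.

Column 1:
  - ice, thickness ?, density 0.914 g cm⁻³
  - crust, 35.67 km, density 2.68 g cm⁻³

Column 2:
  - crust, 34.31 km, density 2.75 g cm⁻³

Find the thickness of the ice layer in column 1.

0.475 km

Take the compensation level at the base of the deeper column (depth z_c below the surface of column 1) and equate Σ ρ_i t_i down to z_c; mantle fills any gap and the z_c terms cancel.
Column 1: x×0.914 + 35.67×2.68 + (z_c − 35.67 − x)×3.37
Column 2: 1.337×0 + 34.31×2.75 + (z_c − 1.337 − 34.31)×3.37
The z_c×3.37 term appears on both sides and cancels. Collect the known terms of each column as K = Σ(ρt)_known − 3.37 × (depth of known layers): K_1 = 95.5956 − 3.37×35.67 = −24.6123; K_2 = 94.3525 − 3.37×(1.337 + 34.31) = −25.77789.
Balance: K_1 − x×(3.37 − 0.914) = K_2, so x = (K_1 − K_2)/(3.37 − 0.914) = 1.16559/2.456 = 0.475 km.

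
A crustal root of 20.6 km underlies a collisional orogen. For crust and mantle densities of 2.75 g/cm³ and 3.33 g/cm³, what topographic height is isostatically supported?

4.34 km

Equating mass per unit area of the two columns: ρ_c h = (ρ_m − ρ_c) r.
h = r (ρ_m − ρ_c) / ρ_c = 20.6 km × (3.33 − 2.75) / 2.75 = 4.34 km.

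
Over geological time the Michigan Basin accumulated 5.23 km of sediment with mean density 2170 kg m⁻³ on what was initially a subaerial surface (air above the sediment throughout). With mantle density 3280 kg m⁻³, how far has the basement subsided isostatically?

3.46 km

Subaerial load: s = t ρ_sed / ρ_m = 5.23 km × 2170/3280 = 3.46 km.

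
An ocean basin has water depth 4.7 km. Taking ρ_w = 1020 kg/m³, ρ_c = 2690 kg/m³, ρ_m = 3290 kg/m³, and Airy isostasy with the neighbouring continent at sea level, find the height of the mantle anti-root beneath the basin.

In Airy isostatic equilibrium: replacing crust with seawater at the top is compensated by replacing crust with mantle at the base: d (ρ_c − ρ_w) = a (ρ_m − ρ_c).
a = d (ρ_c − ρ_w)/(ρ_m − ρ_c) = 4.7 km × 1670/600 = 13.1 km.

13.1 km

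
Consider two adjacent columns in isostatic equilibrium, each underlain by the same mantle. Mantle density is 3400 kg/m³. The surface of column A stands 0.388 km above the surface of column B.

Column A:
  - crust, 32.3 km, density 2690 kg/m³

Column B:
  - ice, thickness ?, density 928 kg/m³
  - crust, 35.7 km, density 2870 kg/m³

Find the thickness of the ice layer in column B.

Take the compensation level at the base of the deeper column (depth z_c below the surface of column A) and equate Σ ρ_i t_i down to z_c; mantle fills any gap and the z_c terms cancel.
Column A: 32.3×2690 + (z_c − 32.3)×3400
Column B: 0.388×0 + x×928 + 35.7×2870 + (z_c − 0.388 − 35.7 − x)×3400
The z_c×3400 term appears on both sides and cancels. Collect the known terms of each column as K = Σ(ρt)_known − 3400 × (depth of known layers): K_A = 86887 − 3400×32.3 = −22933; K_B = 102459 − 3400×(0.388 + 35.7) = −20240.2.
Balance: K_A = K_B − x×(3400 − 928), so x = (K_B − K_A)/(3400 − 928) = 2692.8/2472 = 1.09 km.

1.09 km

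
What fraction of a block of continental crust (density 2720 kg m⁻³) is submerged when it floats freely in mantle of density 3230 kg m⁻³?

84.2%

Submerged fraction = ρ_obj/ρ_fluid = 2720/3230 = 84.2%.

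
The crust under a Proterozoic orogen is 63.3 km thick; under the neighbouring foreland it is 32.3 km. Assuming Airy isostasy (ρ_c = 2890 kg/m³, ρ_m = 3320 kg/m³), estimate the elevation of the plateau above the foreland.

4.02 km

Excess crust Δ = 63.3 km − 32.3 km = 31 km, split between elevation h and root r with h + r = Δ.
Airy balance ρ_c h = (ρ_m − ρ_c) r gives r = h ρ_c/(ρ_m − ρ_c), so h (1 + ρ_c/(ρ_m − ρ_c)) = Δ, i.e. h = Δ (ρ_m − ρ_c)/ρ_m.
h = 31 km × 430/3320 = 4.02 km.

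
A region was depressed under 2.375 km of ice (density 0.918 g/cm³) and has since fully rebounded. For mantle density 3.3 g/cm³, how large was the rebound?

0.661 km

Removing the load lets mantle flow back in; uplift u satisfies ρ_ice t = ρ_m u.
u = t ρ_ice/ρ_m = 2.375 km × 0.918/3.3 = 0.661 km.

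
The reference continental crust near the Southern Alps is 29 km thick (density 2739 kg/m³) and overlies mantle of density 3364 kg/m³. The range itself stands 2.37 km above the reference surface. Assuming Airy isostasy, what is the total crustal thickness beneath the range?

Root depth r = h ρ_c / (ρ_m − ρ_c) = 2.37 km × 2739 / 625 = 10.39 km.
Total thickness = T + h + r = 29 km + 2.37 km + 10.39 km = 41.8 km.

41.8 km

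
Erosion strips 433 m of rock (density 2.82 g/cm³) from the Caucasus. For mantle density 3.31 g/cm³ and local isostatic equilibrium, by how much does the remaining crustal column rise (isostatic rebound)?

369 m

Unloading: uplift u = e ρ_c/ρ_m = 433 m × 2.82/3.31 = 369 m.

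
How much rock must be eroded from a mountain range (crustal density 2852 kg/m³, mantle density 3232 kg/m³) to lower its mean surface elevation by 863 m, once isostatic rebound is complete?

7340 m

Net drop Δ = e − u = e − e ρ_c/ρ_m = e (ρ_m − ρ_c)/ρ_m.
e = Δ ρ_m/(ρ_m − ρ_c) = 863 m × 3232/380 = 7340 m.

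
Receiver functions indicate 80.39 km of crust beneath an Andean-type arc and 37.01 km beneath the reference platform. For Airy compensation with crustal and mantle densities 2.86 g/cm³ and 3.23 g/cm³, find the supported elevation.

4.97 km

Excess crust Δ = 80.39 km − 37.01 km = 43.38 km, split between elevation h and root r with h + r = Δ.
Airy balance ρ_c h = (ρ_m − ρ_c) r gives r = h ρ_c/(ρ_m − ρ_c), so h (1 + ρ_c/(ρ_m − ρ_c)) = Δ, i.e. h = Δ (ρ_m − ρ_c)/ρ_m.
h = 43.38 km × 0.37/3.23 = 4.97 km.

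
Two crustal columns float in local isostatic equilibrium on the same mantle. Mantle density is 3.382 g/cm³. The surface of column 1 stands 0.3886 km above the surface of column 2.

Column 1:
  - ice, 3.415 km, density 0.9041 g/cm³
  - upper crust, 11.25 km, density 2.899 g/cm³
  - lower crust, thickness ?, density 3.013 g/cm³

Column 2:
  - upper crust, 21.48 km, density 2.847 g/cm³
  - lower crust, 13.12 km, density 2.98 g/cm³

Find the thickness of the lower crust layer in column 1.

Take the compensation level at the base of the deeper column (depth z_c below the surface of column 1) and equate Σ ρ_i t_i down to z_c; mantle fills any gap and the z_c terms cancel.
Column 1: 3.415×0.9041 + 11.25×2.899 + x×3.013 + (z_c − 14.665 − x)×3.382
Column 2: 0.3886×0 + 21.48×2.847 + 13.12×2.98 + (z_c − 0.3886 − 34.6)×3.382
The z_c×3.382 term appears on both sides and cancels. Collect the known terms of each column as K = Σ(ρt)_known − 3.382 × (depth of known layers): K_1 = 35.7012515 − 3.382×14.665 = −13.8957785; K_2 = 100.25116 − 3.382×(0.3886 + 34.6) = −18.0802852.
Balance: K_1 − x×(3.382 − 3.013) = K_2, so x = (K_1 − K_2)/(3.382 − 3.013) = 4.18451/0.369 = 11.3 km.

11.3 km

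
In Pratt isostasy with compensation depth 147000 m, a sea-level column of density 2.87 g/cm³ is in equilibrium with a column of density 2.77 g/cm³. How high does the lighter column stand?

5310 m

ρ_ref D = ρ (D + h) → h = D (ρ_ref − ρ)/ρ.
h = 147000 m × (2.87 − 2.77)/2.77 = 5310 m.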